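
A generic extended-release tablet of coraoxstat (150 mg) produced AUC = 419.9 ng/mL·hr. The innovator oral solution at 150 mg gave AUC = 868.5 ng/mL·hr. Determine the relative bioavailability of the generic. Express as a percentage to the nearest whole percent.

F_rel = 48%

F_rel = (AUC_test/D_test) / (AUC_ref/D_ref)
      = (419.9/150) / (868.5/150)
      = 2.79933 / 5.79 = 0.4835 = 48.35%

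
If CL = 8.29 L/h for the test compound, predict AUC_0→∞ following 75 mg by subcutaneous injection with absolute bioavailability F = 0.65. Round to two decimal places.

AUC = 5.88 mg/L·h

AUC_0→∞ = F × Dose / CL
        = 0.65 × 75 / 8.29 = 5.88058 mg/L·h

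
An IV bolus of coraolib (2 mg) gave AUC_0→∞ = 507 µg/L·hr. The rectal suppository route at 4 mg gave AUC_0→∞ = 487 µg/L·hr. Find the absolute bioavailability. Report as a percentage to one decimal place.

F = (AUC_ev / D_ev) / (AUC_iv / D_iv)
  = (487/4) / (507/2)
  = 121.75 / 253.5 = 0.4803
  = 48.03%

F = 48.0%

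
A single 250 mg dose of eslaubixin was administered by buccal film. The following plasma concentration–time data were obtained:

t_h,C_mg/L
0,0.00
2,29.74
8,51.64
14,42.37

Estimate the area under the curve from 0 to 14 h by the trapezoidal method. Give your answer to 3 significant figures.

AUC = 556 mg/L·h

Trapezoidal AUC_0→14:
  [0→2]: (0.00+29.74)/2 × 2 = 29.74
  [2→8]: (29.74+51.64)/2 × 6 = 244.14
  [8→14]: (51.64+42.37)/2 × 6 = 282.03
  Sum = 555.91 mg/L·h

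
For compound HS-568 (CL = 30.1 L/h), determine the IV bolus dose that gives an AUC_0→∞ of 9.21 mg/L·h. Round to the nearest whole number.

Dose = 277 mg

Dose_iv = CL × AUC_0→∞
     = 30.1 × 9.21 = 277.221 mg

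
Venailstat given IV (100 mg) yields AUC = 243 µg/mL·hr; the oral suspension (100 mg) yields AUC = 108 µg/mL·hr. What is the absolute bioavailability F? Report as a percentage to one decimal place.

F = 44.4%

F = (AUC_ev / D_ev) / (AUC_iv / D_iv)
  = (108/100) / (243/100)
  = 1.08 / 2.43 = 0.4444
  = 44.44%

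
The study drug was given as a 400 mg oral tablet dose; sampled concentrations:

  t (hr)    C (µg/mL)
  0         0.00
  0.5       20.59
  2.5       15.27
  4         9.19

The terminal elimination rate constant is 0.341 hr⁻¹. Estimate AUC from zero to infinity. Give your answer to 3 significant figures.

Trapezoidal AUC_0→4:
  [0→0.5]: (0.00+20.59)/2 × 0.5 = 5.1475
  [0.5→2.5]: (20.59+15.27)/2 × 2 = 35.86
  [2.5→4]: (15.27+9.19)/2 × 1.5 = 18.345
  Sum = 59.3525 µg/mL·hr
Extrapolated tail: C_last / k_e = 9.19 / 0.341 = 26.950
AUC_0→∞ = 59.3525 + 26.950 = 86.3025 µg/mL·hr

AUC = 86.3 µg/mL·hr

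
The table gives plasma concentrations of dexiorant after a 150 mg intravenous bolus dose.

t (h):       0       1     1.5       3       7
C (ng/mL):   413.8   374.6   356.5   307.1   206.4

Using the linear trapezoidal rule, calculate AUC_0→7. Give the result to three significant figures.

AUC = 2100 ng/mL·h

Trapezoidal AUC_0→7:
  [0→1]: (413.8+374.6)/2 × 1 = 394.2
  [1→1.5]: (374.6+356.5)/2 × 0.5 = 182.775
  [1.5→3]: (356.5+307.1)/2 × 1.5 = 497.7
  [3→7]: (307.1+206.4)/2 × 4 = 1027.0
  Sum = 2101.675 ng/mL·h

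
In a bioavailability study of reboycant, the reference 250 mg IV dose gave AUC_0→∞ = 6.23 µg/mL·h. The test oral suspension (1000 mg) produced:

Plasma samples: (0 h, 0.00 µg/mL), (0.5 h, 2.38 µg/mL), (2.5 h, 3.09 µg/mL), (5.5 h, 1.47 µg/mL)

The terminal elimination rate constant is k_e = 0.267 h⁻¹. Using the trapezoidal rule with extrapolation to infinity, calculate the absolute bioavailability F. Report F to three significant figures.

Trapezoidal AUC_0→5.5 (oral suspension):
  [0→0.5]: (0.00+2.38)/2 × 0.5 = 0.595
  [0.5→2.5]: (2.38+3.09)/2 × 2 = 5.47
  [2.5→5.5]: (3.09+1.47)/2 × 3 = 6.84
  Sum = 12.905 µg/mL·h
Tail: C_last/k_e = 1.47/0.267 = 5.506
AUC_0→∞ (oral suspension) = 12.905 + 5.506 = 18.411 µg/mL·h
F = (AUC_ev/D_ev)/(AUC_iv/D_iv) = (18.411/1000)/(6.23/250) = 0.018411/0.02492 = 0.7388

F = 0.739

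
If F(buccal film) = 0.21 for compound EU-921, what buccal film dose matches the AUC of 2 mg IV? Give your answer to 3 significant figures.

D_buccal = 9.52 mg

For equal systemic exposure: F × D_ev = D_iv
D_ev = D_iv / F = 2 / 0.21 = 9.52381 mg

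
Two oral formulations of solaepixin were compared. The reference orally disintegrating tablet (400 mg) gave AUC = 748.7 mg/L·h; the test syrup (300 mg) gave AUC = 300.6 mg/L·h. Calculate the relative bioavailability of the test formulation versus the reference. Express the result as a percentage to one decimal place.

F_rel = (AUC_test/D_test) / (AUC_ref/D_ref)
      = (300.6/300) / (748.7/400)
      = 1.002 / 1.87175 = 0.5353 = 53.53%

F_rel = 53.5%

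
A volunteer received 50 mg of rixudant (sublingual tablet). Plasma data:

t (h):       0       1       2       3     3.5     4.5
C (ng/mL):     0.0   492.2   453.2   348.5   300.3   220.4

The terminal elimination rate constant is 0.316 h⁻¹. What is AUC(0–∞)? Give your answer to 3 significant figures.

AUC = 2240 ng/mL·h

Trapezoidal AUC_0→4.5:
  [0→1]: (0.0+492.2)/2 × 1 = 246.1
  [1→2]: (492.2+453.2)/2 × 1 = 472.7
  [2→3]: (453.2+348.5)/2 × 1 = 400.85
  [3→3.5]: (348.5+300.3)/2 × 0.5 = 162.2
  [3.5→4.5]: (300.3+220.4)/2 × 1 = 260.35
  Sum = 1542.2 ng/mL·h
Extrapolated tail: C_last / k_e = 220.4 / 0.316 = 697.468
AUC_0→∞ = 1542.2 + 697.468 = 2239.668 ng/mL·h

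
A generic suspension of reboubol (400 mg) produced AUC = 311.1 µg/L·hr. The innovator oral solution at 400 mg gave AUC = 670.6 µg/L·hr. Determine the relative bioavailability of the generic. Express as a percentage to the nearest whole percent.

F_rel = (AUC_test/D_test) / (AUC_ref/D_ref)
      = (311.1/400) / (670.6/400)
      = 0.77775 / 1.6765 = 0.4639 = 46.39%

F_rel = 46%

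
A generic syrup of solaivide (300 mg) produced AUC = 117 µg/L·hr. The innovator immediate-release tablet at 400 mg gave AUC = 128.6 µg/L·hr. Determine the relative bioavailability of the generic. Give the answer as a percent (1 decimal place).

F_rel = 121.3%

F_rel = (AUC_test/D_test) / (AUC_ref/D_ref)
      = (117/300) / (128.6/400)
      = 0.39 / 0.3215 = 1.2131 = 121.31%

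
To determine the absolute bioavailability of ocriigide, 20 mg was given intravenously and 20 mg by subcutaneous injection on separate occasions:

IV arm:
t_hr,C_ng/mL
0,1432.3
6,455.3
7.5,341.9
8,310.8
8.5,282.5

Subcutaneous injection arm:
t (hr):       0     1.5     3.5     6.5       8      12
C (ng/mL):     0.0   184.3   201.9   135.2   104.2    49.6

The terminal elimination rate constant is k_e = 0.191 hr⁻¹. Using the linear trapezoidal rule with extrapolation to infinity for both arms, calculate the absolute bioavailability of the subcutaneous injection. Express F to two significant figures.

F = 0.22

Trapezoidal AUC_0→8.5 (IV):
  [0→6]: (1432.3+455.3)/2 × 6 = 5662.8
  [6→7.5]: (455.3+341.9)/2 × 1.5 = 597.9
  [7.5→8]: (341.9+310.8)/2 × 0.5 = 163.175
  [8→8.5]: (310.8+282.5)/2 × 0.5 = 148.325
  Sum = 6572.2 ng/mL·hr
IV tail: 282.5/0.191 = 1479.058; AUC_iv,0→∞ = 6572.2 + 1479.058 = 8051.258 ng/mL·hr
Trapezoidal AUC_0→12 (subcutaneous injection):
  [0→1.5]: (0.0+184.3)/2 × 1.5 = 138.225
  [1.5→3.5]: (184.3+201.9)/2 × 2 = 386.2
  [3.5→6.5]: (201.9+135.2)/2 × 3 = 505.65
  [6.5→8]: (135.2+104.2)/2 × 1.5 = 179.55
  [8→12]: (104.2+49.6)/2 × 4 = 307.6
  Sum = 1517.225 ng/mL·hr
subcutaneous injection tail: 49.6/0.191 = 259.686; AUC_ev,0→∞ = 1517.225 + 259.686 = 1776.911 ng/mL·hr
F = (AUC_ev/D_ev)/(AUC_iv/D_iv) = (1776.911/20)/(8051.258/20) = 88.84555/402.5629 = 0.2207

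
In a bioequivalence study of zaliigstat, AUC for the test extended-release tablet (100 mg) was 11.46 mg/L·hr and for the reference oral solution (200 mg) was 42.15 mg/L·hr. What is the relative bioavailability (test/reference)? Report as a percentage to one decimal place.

F_rel = 54.4%

F_rel = (AUC_test/D_test) / (AUC_ref/D_ref)
      = (11.46/100) / (42.15/200)
      = 0.1146 / 0.21075 = 0.5438 = 54.38%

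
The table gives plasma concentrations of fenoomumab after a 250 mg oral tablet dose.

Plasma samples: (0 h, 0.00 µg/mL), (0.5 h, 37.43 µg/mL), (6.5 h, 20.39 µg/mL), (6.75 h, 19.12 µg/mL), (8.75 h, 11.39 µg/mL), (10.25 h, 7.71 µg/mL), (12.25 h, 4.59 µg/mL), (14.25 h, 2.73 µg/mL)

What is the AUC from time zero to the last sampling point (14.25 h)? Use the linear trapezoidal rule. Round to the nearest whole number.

Trapezoidal AUC_0→14.25:
  [0→0.5]: (0.00+37.43)/2 × 0.5 = 9.3575
  [0.5→6.5]: (37.43+20.39)/2 × 6 = 173.46
  [6.5→6.75]: (20.39+19.12)/2 × 0.25 = 4.93875
  [6.75→8.75]: (19.12+11.39)/2 × 2 = 30.51
  [8.75→10.25]: (11.39+7.71)/2 × 1.5 = 14.325
  [10.25→12.25]: (7.71+4.59)/2 × 2 = 12.3
  [12.25→14.25]: (4.59+2.73)/2 × 2 = 7.32
  Sum = 252.21125 µg/mL·h

AUC = 252 µg/mL·h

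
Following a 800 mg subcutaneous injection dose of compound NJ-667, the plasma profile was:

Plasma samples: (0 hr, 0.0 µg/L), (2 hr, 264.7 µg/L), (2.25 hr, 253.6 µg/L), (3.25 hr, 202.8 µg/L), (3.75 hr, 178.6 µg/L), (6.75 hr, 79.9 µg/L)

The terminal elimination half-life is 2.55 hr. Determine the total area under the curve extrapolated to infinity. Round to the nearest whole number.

Trapezoidal AUC_0→6.75:
  [0→2]: (0.0+264.7)/2 × 2 = 264.7
  [2→2.25]: (264.7+253.6)/2 × 0.25 = 64.7875
  [2.25→3.25]: (253.6+202.8)/2 × 1 = 228.2
  [3.25→3.75]: (202.8+178.6)/2 × 0.5 = 95.35
  [3.75→6.75]: (178.6+79.9)/2 × 3 = 387.75
  Sum = 1040.7875 µg/L·hr
k_e = ln2 / t½ = 0.693147 / 2.55 = 0.2718 hr^-1
Extrapolated tail: C_last / k_e = 79.9 / 0.2718 = 293.966
AUC_0→∞ = 1040.7875 + 293.966 = 1334.7535 µg/L·hr

AUC = 1335 µg/L·hr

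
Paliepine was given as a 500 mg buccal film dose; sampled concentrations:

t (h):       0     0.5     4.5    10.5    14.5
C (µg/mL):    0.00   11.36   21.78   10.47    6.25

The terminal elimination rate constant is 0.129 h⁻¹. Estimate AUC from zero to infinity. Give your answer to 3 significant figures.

Trapezoidal AUC_0→14.5:
  [0→0.5]: (0.00+11.36)/2 × 0.5 = 2.84
  [0.5→4.5]: (11.36+21.78)/2 × 4 = 66.28
  [4.5→10.5]: (21.78+10.47)/2 × 6 = 96.75
  [10.5→14.5]: (10.47+6.25)/2 × 4 = 33.44
  Sum = 199.31 µg/mL·h
Extrapolated tail: C_last / k_e = 6.25 / 0.129 = 48.450
AUC_0→∞ = 199.31 + 48.450 = 247.76 µg/mL·h

AUC = 248 µg/mL·h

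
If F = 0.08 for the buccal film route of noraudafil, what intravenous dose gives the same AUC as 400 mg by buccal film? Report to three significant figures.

D_iv = 32.0 mg

Systemic exposure from an extravascular dose = F × D_ev, so the equivalent IV dose is F × D_ev.
D_iv = F × D_ev = 0.08 × 400 = 32 mg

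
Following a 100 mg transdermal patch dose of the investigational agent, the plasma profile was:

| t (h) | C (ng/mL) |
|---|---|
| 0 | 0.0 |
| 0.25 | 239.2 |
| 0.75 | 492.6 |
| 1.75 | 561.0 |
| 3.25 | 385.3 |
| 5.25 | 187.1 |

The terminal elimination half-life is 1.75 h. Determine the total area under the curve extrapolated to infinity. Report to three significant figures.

Trapezoidal AUC_0→5.25:
  [0→0.25]: (0.0+239.2)/2 × 0.25 = 29.9
  [0.25→0.75]: (239.2+492.6)/2 × 0.5 = 182.95
  [0.75→1.75]: (492.6+561.0)/2 × 1 = 526.8
  [1.75→3.25]: (561.0+385.3)/2 × 1.5 = 709.725
  [3.25→5.25]: (385.3+187.1)/2 × 2 = 572.4
  Sum = 2021.775 ng/mL·h
k_e = ln2 / t½ = 0.693147 / 1.75 = 0.3961 h^-1
Extrapolated tail: C_last / k_e = 187.1 / 0.3961 = 472.355
AUC_0→∞ = 2021.775 + 472.355 = 2494.13 ng/mL·h

AUC = 2490 ng/mL·h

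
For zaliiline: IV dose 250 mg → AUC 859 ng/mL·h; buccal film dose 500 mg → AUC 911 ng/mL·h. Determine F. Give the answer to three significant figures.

F = (AUC_ev / D_ev) / (AUC_iv / D_iv)
  = (911/500) / (859/250)
  = 1.822 / 3.436 = 0.5303

F = 0.530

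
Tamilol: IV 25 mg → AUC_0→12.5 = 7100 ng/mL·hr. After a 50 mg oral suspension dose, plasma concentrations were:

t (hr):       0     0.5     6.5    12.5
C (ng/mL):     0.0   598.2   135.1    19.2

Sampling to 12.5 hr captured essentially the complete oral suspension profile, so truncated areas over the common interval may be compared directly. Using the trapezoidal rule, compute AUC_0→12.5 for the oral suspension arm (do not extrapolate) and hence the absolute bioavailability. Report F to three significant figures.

F = 0.198

Trapezoidal AUC_0→12.5 (oral suspension):
  [0→0.5]: (0.0+598.2)/2 × 0.5 = 149.55
  [0.5→6.5]: (598.2+135.1)/2 × 6 = 2199.9
  [6.5→12.5]: (135.1+19.2)/2 × 6 = 462.9
  Sum = 2812.35 ng/mL·hr
F = (AUC_ev/D_ev)/(AUC_iv/D_iv) = (2812.35/50)/(7100/25) = 56.247/284 = 0.1981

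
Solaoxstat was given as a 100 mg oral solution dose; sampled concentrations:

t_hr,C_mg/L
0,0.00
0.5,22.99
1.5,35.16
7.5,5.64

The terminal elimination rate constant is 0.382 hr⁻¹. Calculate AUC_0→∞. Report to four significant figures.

Trapezoidal AUC_0→7.5:
  [0→0.5]: (0.00+22.99)/2 × 0.5 = 5.7475
  [0.5→1.5]: (22.99+35.16)/2 × 1 = 29.075
  [1.5→7.5]: (35.16+5.64)/2 × 6 = 122.4
  Sum = 157.2225 mg/L·hr
Extrapolated tail: C_last / k_e = 5.64 / 0.382 = 14.764
AUC_0→∞ = 157.2225 + 14.764 = 171.9865 mg/L·hr

AUC = 172.0 mg/L·hr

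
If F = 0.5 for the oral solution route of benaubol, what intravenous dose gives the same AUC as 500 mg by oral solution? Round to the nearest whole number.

Systemic exposure from an extravascular dose = F × D_ev, so the equivalent IV dose is F × D_ev.
D_iv = F × D_ev = 0.5 × 500 = 250 mg

D_iv = 250 mg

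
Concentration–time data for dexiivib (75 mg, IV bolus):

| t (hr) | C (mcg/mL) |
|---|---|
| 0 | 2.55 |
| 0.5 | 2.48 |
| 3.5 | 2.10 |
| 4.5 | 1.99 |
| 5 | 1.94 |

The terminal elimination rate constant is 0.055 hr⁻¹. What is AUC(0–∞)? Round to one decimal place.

AUC = 46.4 mcg/mL·hr

Trapezoidal AUC_0→5:
  [0→0.5]: (2.55+2.48)/2 × 0.5 = 1.2575
  [0.5→3.5]: (2.48+2.10)/2 × 3 = 6.87
  [3.5→4.5]: (2.10+1.99)/2 × 1 = 2.045
  [4.5→5]: (1.99+1.94)/2 × 0.5 = 0.9825
  Sum = 11.155 mcg/mL·hr
Extrapolated tail: C_last / k_e = 1.94 / 0.055 = 35.273
AUC_0→∞ = 11.155 + 35.273 = 46.428 mcg/mL·hr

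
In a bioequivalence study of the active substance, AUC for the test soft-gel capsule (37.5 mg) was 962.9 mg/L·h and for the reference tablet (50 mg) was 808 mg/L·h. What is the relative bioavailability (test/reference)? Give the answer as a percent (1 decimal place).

F_rel = 158.9%

F_rel = (AUC_test/D_test) / (AUC_ref/D_ref)
      = (962.9/37.5) / (808/50)
      = 25.6773 / 16.16 = 1.5889 = 158.89%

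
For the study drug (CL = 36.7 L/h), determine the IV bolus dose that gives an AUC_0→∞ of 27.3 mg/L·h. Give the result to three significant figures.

Dose_iv = CL × AUC_0→∞
     = 36.7 × 27.3 = 1001.91 mg

Dose = 1000 mg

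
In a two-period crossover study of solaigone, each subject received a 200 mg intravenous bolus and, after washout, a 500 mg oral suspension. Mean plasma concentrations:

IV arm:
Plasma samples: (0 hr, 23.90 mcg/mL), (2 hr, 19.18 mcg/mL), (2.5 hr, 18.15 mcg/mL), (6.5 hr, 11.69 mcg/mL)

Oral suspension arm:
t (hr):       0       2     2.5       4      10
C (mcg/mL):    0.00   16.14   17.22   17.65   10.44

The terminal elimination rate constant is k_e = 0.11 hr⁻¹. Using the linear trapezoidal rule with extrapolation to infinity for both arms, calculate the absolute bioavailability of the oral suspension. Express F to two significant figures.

Trapezoidal AUC_0→6.5 (IV):
  [0→2]: (23.90+19.18)/2 × 2 = 43.08
  [2→2.5]: (19.18+18.15)/2 × 0.5 = 9.3325
  [2.5→6.5]: (18.15+11.69)/2 × 4 = 59.68
  Sum = 112.0925 mcg/mL·hr
IV tail: 11.69/0.11 = 106.273; AUC_iv,0→∞ = 112.0925 + 106.273 = 218.3655 mcg/mL·hr
Trapezoidal AUC_0→10 (oral suspension):
  [0→2]: (0.00+16.14)/2 × 2 = 16.14
  [2→2.5]: (16.14+17.22)/2 × 0.5 = 8.34
  [2.5→4]: (17.22+17.65)/2 × 1.5 = 26.1525
  [4→10]: (17.65+10.44)/2 × 6 = 84.27
  Sum = 134.9025 mcg/mL·hr
oral suspension tail: 10.44/0.11 = 94.909; AUC_ev,0→∞ = 134.9025 + 94.909 = 229.8115 mcg/mL·hr
F = (AUC_ev/D_ev)/(AUC_iv/D_iv) = (229.8115/500)/(218.3655/200) = 0.459623/1.0918275 = 0.4210

F = 0.42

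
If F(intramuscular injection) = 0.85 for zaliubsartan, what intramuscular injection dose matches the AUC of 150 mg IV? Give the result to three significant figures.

D_intramuscular = 176 mg

For equal systemic exposure: F × D_ev = D_iv
D_ev = D_iv / F = 150 / 0.85 = 176.471 mg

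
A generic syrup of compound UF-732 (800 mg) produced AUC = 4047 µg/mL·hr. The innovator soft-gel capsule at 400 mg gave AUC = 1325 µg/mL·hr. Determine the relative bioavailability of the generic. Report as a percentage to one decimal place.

F_rel = (AUC_test/D_test) / (AUC_ref/D_ref)
      = (4047/800) / (1325/400)
      = 5.05875 / 3.3125 = 1.5272 = 152.72%

F_rel = 152.7%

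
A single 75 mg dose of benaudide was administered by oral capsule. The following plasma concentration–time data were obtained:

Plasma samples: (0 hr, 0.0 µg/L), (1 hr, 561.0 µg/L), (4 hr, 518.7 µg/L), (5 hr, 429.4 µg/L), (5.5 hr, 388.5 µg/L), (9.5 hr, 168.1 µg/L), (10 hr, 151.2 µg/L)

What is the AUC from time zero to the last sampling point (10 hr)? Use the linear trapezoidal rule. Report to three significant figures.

Trapezoidal AUC_0→10:
  [0→1]: (0.0+561.0)/2 × 1 = 280.5
  [1→4]: (561.0+518.7)/2 × 3 = 1619.55
  [4→5]: (518.7+429.4)/2 × 1 = 474.05
  [5→5.5]: (429.4+388.5)/2 × 0.5 = 204.475
  [5.5→9.5]: (388.5+168.1)/2 × 4 = 1113.2
  [9.5→10]: (168.1+151.2)/2 × 0.5 = 79.825
  Sum = 3771.6 µg/L·hr

AUC = 3770 µg/L·hr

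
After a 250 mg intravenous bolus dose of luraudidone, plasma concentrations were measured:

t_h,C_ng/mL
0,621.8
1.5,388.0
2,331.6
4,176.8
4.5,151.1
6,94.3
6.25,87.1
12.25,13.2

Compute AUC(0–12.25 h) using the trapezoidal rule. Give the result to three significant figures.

AUC = 2040 ng/mL·h

Trapezoidal AUC_0→12.25:
  [0→1.5]: (621.8+388.0)/2 × 1.5 = 757.35
  [1.5→2]: (388.0+331.6)/2 × 0.5 = 179.9
  [2→4]: (331.6+176.8)/2 × 2 = 508.4
  [4→4.5]: (176.8+151.1)/2 × 0.5 = 81.975
  [4.5→6]: (151.1+94.3)/2 × 1.5 = 184.05
  [6→6.25]: (94.3+87.1)/2 × 0.25 = 22.675
  [6.25→12.25]: (87.1+13.2)/2 × 6 = 300.9
  Sum = 2035.25 ng/mL·h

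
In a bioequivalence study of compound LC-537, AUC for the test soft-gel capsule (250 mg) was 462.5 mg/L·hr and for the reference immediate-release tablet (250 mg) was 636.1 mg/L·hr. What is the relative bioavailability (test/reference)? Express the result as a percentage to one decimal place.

F_rel = (AUC_test/D_test) / (AUC_ref/D_ref)
      = (462.5/250) / (636.1/250)
      = 1.85 / 2.5444 = 0.7271 = 72.71%

F_rel = 72.7%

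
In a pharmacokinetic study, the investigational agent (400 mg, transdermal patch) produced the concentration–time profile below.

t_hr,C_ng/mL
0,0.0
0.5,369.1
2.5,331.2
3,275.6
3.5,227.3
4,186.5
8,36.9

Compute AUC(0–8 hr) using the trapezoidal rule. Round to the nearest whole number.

Trapezoidal AUC_0→8:
  [0→0.5]: (0.0+369.1)/2 × 0.5 = 92.275
  [0.5→2.5]: (369.1+331.2)/2 × 2 = 700.3
  [2.5→3]: (331.2+275.6)/2 × 0.5 = 151.7
  [3→3.5]: (275.6+227.3)/2 × 0.5 = 125.725
  [3.5→4]: (227.3+186.5)/2 × 0.5 = 103.45
  [4→8]: (186.5+36.9)/2 × 4 = 446.8
  Sum = 1620.25 ng/mL·hr

AUC = 1620 ng/mL·hr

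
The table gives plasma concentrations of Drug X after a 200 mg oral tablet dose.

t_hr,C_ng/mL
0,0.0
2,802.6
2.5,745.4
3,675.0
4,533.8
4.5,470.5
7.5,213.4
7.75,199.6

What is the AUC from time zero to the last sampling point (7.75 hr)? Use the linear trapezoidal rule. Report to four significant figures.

Trapezoidal AUC_0→7.75:
  [0→2]: (0.0+802.6)/2 × 2 = 802.6
  [2→2.5]: (802.6+745.4)/2 × 0.5 = 387.0
  [2.5→3]: (745.4+675.0)/2 × 0.5 = 355.1
  [3→4]: (675.0+533.8)/2 × 1 = 604.4
  [4→4.5]: (533.8+470.5)/2 × 0.5 = 251.075
  [4.5→7.5]: (470.5+213.4)/2 × 3 = 1025.85
  [7.5→7.75]: (213.4+199.6)/2 × 0.25 = 51.625
  Sum = 3477.65 ng/mL·hr

AUC = 3478 ng/mL·hr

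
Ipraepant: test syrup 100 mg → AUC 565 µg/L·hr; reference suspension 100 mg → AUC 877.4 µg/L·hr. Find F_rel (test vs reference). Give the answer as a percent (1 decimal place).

F_rel = 64.4%

F_rel = (AUC_test/D_test) / (AUC_ref/D_ref)
      = (565/100) / (877.4/100)
      = 5.65 / 8.774 = 0.6439 = 64.39%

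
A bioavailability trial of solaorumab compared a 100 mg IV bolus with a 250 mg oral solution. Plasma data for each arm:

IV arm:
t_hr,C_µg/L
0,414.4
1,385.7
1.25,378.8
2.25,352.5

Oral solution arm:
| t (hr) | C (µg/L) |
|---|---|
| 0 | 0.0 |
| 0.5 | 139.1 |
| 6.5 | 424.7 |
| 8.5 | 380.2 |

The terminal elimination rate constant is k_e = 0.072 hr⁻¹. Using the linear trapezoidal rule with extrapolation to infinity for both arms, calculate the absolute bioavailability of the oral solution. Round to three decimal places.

Trapezoidal AUC_0→2.25 (IV):
  [0→1]: (414.4+385.7)/2 × 1 = 400.05
  [1→1.25]: (385.7+378.8)/2 × 0.25 = 95.5625
  [1.25→2.25]: (378.8+352.5)/2 × 1 = 365.65
  Sum = 861.2625 µg/L·hr
IV tail: 352.5/0.072 = 4895.833; AUC_iv,0→∞ = 861.2625 + 4895.833 = 5757.0955 µg/L·hr
Trapezoidal AUC_0→8.5 (oral solution):
  [0→0.5]: (0.0+139.1)/2 × 0.5 = 34.775
  [0.5→6.5]: (139.1+424.7)/2 × 6 = 1691.4
  [6.5→8.5]: (424.7+380.2)/2 × 2 = 804.9
  Sum = 2531.075 µg/L·hr
oral solution tail: 380.2/0.072 = 5280.556; AUC_ev,0→∞ = 2531.075 + 5280.556 = 7811.631 µg/L·hr
F = (AUC_ev/D_ev)/(AUC_iv/D_iv) = (7811.631/250)/(5757.0955/100) = 31.246524/57.570955 = 0.5427

F = 0.543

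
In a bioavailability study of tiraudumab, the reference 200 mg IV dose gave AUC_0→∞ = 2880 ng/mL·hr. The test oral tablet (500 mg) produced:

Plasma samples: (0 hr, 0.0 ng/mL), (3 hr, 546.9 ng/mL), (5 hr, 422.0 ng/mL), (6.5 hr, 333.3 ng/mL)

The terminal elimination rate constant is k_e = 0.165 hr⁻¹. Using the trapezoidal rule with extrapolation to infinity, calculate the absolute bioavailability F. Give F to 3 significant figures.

Trapezoidal AUC_0→6.5 (oral tablet):
  [0→3]: (0.0+546.9)/2 × 3 = 820.35
  [3→5]: (546.9+422.0)/2 × 2 = 968.9
  [5→6.5]: (422.0+333.3)/2 × 1.5 = 566.475
  Sum = 2355.725 ng/mL·hr
Tail: C_last/k_e = 333.3/0.165 = 2020.000
AUC_0→∞ (oral tablet) = 2355.725 + 2020.000 = 4375.725 ng/mL·hr
F = (AUC_ev/D_ev)/(AUC_iv/D_iv) = (4375.725/500)/(2880/200) = 8.75145/14.4 = 0.6077

F = 0.608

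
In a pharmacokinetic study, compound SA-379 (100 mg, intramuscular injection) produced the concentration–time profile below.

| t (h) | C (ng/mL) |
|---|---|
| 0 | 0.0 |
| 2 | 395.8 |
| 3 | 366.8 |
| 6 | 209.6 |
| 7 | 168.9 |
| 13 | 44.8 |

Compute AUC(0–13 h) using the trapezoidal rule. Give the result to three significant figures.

Trapezoidal AUC_0→13:
  [0→2]: (0.0+395.8)/2 × 2 = 395.8
  [2→3]: (395.8+366.8)/2 × 1 = 381.3
  [3→6]: (366.8+209.6)/2 × 3 = 864.6
  [6→7]: (209.6+168.9)/2 × 1 = 189.25
  [7→13]: (168.9+44.8)/2 × 6 = 641.1
  Sum = 2472.05 ng/mL·h

AUC = 2470 ng/mL·h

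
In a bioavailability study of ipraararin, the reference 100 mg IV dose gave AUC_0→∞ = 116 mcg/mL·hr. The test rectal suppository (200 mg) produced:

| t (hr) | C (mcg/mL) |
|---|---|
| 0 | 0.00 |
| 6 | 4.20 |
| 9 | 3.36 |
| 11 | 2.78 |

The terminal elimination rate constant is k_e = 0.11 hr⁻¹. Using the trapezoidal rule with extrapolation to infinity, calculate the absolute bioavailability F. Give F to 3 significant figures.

Trapezoidal AUC_0→11 (rectal suppository):
  [0→6]: (0.00+4.20)/2 × 6 = 12.6
  [6→9]: (4.20+3.36)/2 × 3 = 11.34
  [9→11]: (3.36+2.78)/2 × 2 = 6.14
  Sum = 30.08 mcg/mL·hr
Tail: C_last/k_e = 2.78/0.11 = 25.273
AUC_0→∞ (rectal suppository) = 30.08 + 25.273 = 55.353 mcg/mL·hr
F = (AUC_ev/D_ev)/(AUC_iv/D_iv) = (55.353/200)/(116/100) = 0.276765/1.16 = 0.2386

F = 0.239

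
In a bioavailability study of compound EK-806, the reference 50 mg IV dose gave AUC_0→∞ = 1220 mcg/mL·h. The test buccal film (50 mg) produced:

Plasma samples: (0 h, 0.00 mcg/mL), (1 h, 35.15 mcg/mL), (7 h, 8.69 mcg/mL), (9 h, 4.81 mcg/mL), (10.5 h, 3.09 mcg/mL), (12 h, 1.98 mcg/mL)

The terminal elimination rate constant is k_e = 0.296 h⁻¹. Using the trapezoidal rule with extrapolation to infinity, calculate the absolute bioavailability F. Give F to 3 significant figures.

F = 0.147

Trapezoidal AUC_0→12 (buccal film):
  [0→1]: (0.00+35.15)/2 × 1 = 17.575
  [1→7]: (35.15+8.69)/2 × 6 = 131.52
  [7→9]: (8.69+4.81)/2 × 2 = 13.5
  [9→10.5]: (4.81+3.09)/2 × 1.5 = 5.925
  [10.5→12]: (3.09+1.98)/2 × 1.5 = 3.8025
  Sum = 172.3225 mcg/mL·h
Tail: C_last/k_e = 1.98/0.296 = 6.689
AUC_0→∞ (buccal film) = 172.3225 + 6.689 = 179.0115 mcg/mL·h
F = (AUC_ev/D_ev)/(AUC_iv/D_iv) = (179.0115/50)/(1220/50) = 3.58023/24.4 = 0.1467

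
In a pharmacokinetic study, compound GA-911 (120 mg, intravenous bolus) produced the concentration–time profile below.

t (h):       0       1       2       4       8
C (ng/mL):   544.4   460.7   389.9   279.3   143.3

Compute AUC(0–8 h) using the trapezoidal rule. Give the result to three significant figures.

AUC = 2440 ng/mL·h

Trapezoidal AUC_0→8:
  [0→1]: (544.4+460.7)/2 × 1 = 502.55
  [1→2]: (460.7+389.9)/2 × 1 = 425.3
  [2→4]: (389.9+279.3)/2 × 2 = 669.2
  [4→8]: (279.3+143.3)/2 × 4 = 845.2
  Sum = 2442.25 ng/mL·h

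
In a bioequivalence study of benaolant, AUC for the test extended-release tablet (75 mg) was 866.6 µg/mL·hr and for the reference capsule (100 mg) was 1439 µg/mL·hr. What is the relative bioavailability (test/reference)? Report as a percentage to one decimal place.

F_rel = (AUC_test/D_test) / (AUC_ref/D_ref)
      = (866.6/75) / (1439/100)
      = 11.5547 / 14.39 = 0.8030 = 80.30%

F_rel = 80.3%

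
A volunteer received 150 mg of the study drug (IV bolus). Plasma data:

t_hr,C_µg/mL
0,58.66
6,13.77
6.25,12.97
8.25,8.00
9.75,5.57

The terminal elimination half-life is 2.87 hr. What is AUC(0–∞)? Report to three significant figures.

AUC = 275 µg/mL·hr

Trapezoidal AUC_0→9.75:
  [0→6]: (58.66+13.77)/2 × 6 = 217.29
  [6→6.25]: (13.77+12.97)/2 × 0.25 = 3.3425
  [6.25→8.25]: (12.97+8.00)/2 × 2 = 20.97
  [8.25→9.75]: (8.00+5.57)/2 × 1.5 = 10.1775
  Sum = 251.78 µg/mL·hr
k_e = ln2 / t½ = 0.693147 / 2.87 = 0.2415 hr^-1
Extrapolated tail: C_last / k_e = 5.57 / 0.2415 = 23.064
AUC_0→∞ = 251.78 + 23.064 = 274.844 µg/mL·hr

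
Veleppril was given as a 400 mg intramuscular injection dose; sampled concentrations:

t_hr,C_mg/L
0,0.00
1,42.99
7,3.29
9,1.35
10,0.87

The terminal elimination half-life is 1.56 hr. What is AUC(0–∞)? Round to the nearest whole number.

AUC = 168 mg/L·hr

Trapezoidal AUC_0→10:
  [0→1]: (0.00+42.99)/2 × 1 = 21.495
  [1→7]: (42.99+3.29)/2 × 6 = 138.84
  [7→9]: (3.29+1.35)/2 × 2 = 4.64
  [9→10]: (1.35+0.87)/2 × 1 = 1.11
  Sum = 166.085 mg/L·hr
k_e = ln2 / t½ = 0.693147 / 1.56 = 0.4443 hr^-1
Extrapolated tail: C_last / k_e = 0.87 / 0.4443 = 1.958
AUC_0→∞ = 166.085 + 1.958 = 168.043 mg/L·hr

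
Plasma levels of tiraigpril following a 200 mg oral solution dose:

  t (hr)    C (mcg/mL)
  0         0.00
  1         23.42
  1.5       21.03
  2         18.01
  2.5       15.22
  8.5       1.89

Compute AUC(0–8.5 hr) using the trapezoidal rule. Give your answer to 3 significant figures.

Trapezoidal AUC_0→8.5:
  [0→1]: (0.00+23.42)/2 × 1 = 11.71
  [1→1.5]: (23.42+21.03)/2 × 0.5 = 11.1125
  [1.5→2]: (21.03+18.01)/2 × 0.5 = 9.76
  [2→2.5]: (18.01+15.22)/2 × 0.5 = 8.3075
  [2.5→8.5]: (15.22+1.89)/2 × 6 = 51.33
  Sum = 92.22 mcg/mL·hr

AUC = 92.2 mcg/mL·hr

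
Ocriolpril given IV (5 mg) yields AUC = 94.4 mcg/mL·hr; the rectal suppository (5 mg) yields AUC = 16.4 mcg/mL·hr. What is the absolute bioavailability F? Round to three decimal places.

F = 0.174

F = (AUC_ev / D_ev) / (AUC_iv / D_iv)
  = (16.4/5) / (94.4/5)
  = 3.28 / 18.88 = 0.1737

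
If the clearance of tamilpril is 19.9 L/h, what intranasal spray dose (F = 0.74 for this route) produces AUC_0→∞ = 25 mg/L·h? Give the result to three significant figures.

Dose = CL × AUC_0→∞ / F
     = 19.9 × 25 / 0.74 = 672.297 mg

Dose = 672 mg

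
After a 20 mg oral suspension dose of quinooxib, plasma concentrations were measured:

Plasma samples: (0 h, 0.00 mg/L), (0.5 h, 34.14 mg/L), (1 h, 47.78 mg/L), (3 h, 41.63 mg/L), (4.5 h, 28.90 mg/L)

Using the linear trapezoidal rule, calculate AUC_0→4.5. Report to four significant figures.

Trapezoidal AUC_0→4.5:
  [0→0.5]: (0.00+34.14)/2 × 0.5 = 8.535
  [0.5→1]: (34.14+47.78)/2 × 0.5 = 20.48
  [1→3]: (47.78+41.63)/2 × 2 = 89.41
  [3→4.5]: (41.63+28.90)/2 × 1.5 = 52.8975
  Sum = 171.3225 mg/L·h

AUC = 171.3 mg/L·h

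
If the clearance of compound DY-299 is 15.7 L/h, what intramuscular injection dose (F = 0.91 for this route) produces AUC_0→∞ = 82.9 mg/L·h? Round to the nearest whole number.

Dose = 1430 mg

Dose = CL × AUC_0→∞ / F
     = 15.7 × 82.9 / 0.91 = 1430.25 mg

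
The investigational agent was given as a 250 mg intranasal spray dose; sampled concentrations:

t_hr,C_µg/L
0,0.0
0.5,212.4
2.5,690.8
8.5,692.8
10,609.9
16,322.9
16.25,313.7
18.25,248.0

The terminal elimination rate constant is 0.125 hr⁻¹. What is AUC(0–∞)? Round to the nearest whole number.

AUC = 11508 µg/L·hr

Trapezoidal AUC_0→18.25:
  [0→0.5]: (0.0+212.4)/2 × 0.5 = 53.1
  [0.5→2.5]: (212.4+690.8)/2 × 2 = 903.2
  [2.5→8.5]: (690.8+692.8)/2 × 6 = 4150.8
  [8.5→10]: (692.8+609.9)/2 × 1.5 = 977.025
  [10→16]: (609.9+322.9)/2 × 6 = 2798.4
  [16→16.25]: (322.9+313.7)/2 × 0.25 = 79.575
  [16.25→18.25]: (313.7+248.0)/2 × 2 = 561.7
  Sum = 9523.8 µg/L·hr
Extrapolated tail: C_last / k_e = 248.0 / 0.125 = 1984.000
AUC_0→∞ = 9523.8 + 1984.000 = 11507.8 µg/L·hr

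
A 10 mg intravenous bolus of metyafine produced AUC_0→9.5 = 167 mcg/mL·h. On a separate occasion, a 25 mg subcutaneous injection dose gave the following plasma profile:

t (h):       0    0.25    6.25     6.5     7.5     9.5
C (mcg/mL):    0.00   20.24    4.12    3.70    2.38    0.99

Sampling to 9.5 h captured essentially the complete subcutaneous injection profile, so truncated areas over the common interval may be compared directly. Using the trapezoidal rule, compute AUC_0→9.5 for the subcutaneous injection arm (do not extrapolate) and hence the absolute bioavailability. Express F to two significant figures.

Trapezoidal AUC_0→9.5 (subcutaneous injection):
  [0→0.25]: (0.00+20.24)/2 × 0.25 = 2.53
  [0.25→6.25]: (20.24+4.12)/2 × 6 = 73.08
  [6.25→6.5]: (4.12+3.70)/2 × 0.25 = 0.9775
  [6.5→7.5]: (3.70+2.38)/2 × 1 = 3.04
  [7.5→9.5]: (2.38+0.99)/2 × 2 = 3.37
  Sum = 82.9975 mcg/mL·h
F = (AUC_ev/D_ev)/(AUC_iv/D_iv) = (82.9975/25)/(167/10) = 3.3199/16.7 = 0.1988

F = 0.20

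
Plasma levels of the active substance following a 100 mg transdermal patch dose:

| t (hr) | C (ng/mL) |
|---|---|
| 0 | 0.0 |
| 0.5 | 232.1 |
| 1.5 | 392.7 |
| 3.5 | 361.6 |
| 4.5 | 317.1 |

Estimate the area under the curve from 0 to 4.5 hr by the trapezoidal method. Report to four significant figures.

AUC = 1464 ng/mL·hr

Trapezoidal AUC_0→4.5:
  [0→0.5]: (0.0+232.1)/2 × 0.5 = 58.025
  [0.5→1.5]: (232.1+392.7)/2 × 1 = 312.4
  [1.5→3.5]: (392.7+361.6)/2 × 2 = 754.3
  [3.5→4.5]: (361.6+317.1)/2 × 1 = 339.35
  Sum = 1464.075 ng/mL·hr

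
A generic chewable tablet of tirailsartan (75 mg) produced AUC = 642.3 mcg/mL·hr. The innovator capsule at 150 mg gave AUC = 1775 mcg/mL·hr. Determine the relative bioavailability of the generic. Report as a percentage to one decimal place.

F_rel = 72.4%

F_rel = (AUC_test/D_test) / (AUC_ref/D_ref)
      = (642.3/75) / (1775/150)
      = 8.564 / 11.8333 = 0.7237 = 72.37%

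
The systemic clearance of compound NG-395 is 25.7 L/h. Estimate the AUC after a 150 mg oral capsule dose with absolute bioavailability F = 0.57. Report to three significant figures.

AUC_0→∞ = F × Dose / CL
        = 0.57 × 150 / 25.7 = 3.32685 mg/L·h

AUC = 3.33 mg/L·h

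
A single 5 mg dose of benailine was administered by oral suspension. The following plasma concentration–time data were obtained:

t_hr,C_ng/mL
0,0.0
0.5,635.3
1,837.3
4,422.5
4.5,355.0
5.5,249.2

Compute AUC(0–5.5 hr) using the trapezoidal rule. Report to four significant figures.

AUC = 2913 ng/mL·hr

Trapezoidal AUC_0→5.5:
  [0→0.5]: (0.0+635.3)/2 × 0.5 = 158.825
  [0.5→1]: (635.3+837.3)/2 × 0.5 = 368.15
  [1→4]: (837.3+422.5)/2 × 3 = 1889.7
  [4→4.5]: (422.5+355.0)/2 × 0.5 = 194.375
  [4.5→5.5]: (355.0+249.2)/2 × 1 = 302.1
  Sum = 2913.15 ng/mL·hr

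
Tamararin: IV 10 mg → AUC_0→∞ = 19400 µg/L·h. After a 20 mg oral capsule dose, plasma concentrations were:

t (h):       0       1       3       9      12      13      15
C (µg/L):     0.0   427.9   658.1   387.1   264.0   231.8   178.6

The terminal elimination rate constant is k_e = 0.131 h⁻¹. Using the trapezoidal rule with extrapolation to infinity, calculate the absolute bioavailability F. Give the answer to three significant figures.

Trapezoidal AUC_0→15 (oral capsule):
  [0→1]: (0.0+427.9)/2 × 1 = 213.95
  [1→3]: (427.9+658.1)/2 × 2 = 1086.0
  [3→9]: (658.1+387.1)/2 × 6 = 3135.6
  [9→12]: (387.1+264.0)/2 × 3 = 976.65
  [12→13]: (264.0+231.8)/2 × 1 = 247.9
  [13→15]: (231.8+178.6)/2 × 2 = 410.4
  Sum = 6070.5 µg/L·h
Tail: C_last/k_e = 178.6/0.131 = 1363.359
AUC_0→∞ (oral capsule) = 6070.5 + 1363.359 = 7433.859 µg/L·h
F = (AUC_ev/D_ev)/(AUC_iv/D_iv) = (7433.859/20)/(19400/10) = 371.69295/1940 = 0.1916

F = 0.192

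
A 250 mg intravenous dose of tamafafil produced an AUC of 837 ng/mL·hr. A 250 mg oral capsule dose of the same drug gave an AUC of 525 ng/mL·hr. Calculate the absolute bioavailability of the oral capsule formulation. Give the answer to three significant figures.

F = 0.627

F = (AUC_ev / D_ev) / (AUC_iv / D_iv)
  = (525/250) / (837/250)
  = 2.1 / 3.348 = 0.6272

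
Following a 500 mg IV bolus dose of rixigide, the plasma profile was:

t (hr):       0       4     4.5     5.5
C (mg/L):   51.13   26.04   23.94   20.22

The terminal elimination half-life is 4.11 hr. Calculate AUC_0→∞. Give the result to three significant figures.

Trapezoidal AUC_0→5.5:
  [0→4]: (51.13+26.04)/2 × 4 = 154.34
  [4→4.5]: (26.04+23.94)/2 × 0.5 = 12.495
  [4.5→5.5]: (23.94+20.22)/2 × 1 = 22.08
  Sum = 188.915 mg/L·hr
k_e = ln2 / t½ = 0.693147 / 4.11 = 0.1686 hr^-1
Extrapolated tail: C_last / k_e = 20.22 / 0.1686 = 119.929
AUC_0→∞ = 188.915 + 119.929 = 308.844 mg/L·hr

AUC = 309 mg/L·hr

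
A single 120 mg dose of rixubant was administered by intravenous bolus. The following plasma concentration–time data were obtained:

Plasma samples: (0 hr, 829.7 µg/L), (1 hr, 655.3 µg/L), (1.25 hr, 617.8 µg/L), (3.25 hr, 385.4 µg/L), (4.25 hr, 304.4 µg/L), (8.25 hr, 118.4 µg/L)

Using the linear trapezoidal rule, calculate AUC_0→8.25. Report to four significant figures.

Trapezoidal AUC_0→8.25:
  [0→1]: (829.7+655.3)/2 × 1 = 742.5
  [1→1.25]: (655.3+617.8)/2 × 0.25 = 159.1375
  [1.25→3.25]: (617.8+385.4)/2 × 2 = 1003.2
  [3.25→4.25]: (385.4+304.4)/2 × 1 = 344.9
  [4.25→8.25]: (304.4+118.4)/2 × 4 = 845.6
  Sum = 3095.3375 µg/L·hr

AUC = 3095 µg/L·hr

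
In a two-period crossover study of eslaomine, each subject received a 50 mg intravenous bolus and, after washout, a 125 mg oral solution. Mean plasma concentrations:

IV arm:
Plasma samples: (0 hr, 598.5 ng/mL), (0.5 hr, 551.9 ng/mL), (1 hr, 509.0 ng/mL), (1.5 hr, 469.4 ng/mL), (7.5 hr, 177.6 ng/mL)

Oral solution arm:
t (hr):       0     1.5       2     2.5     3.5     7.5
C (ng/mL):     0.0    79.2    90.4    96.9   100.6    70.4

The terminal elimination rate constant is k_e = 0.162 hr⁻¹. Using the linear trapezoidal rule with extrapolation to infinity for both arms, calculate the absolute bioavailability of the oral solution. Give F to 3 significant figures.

F = 0.107

Trapezoidal AUC_0→7.5 (IV):
  [0→0.5]: (598.5+551.9)/2 × 0.5 = 287.6
  [0.5→1]: (551.9+509.0)/2 × 0.5 = 265.225
  [1→1.5]: (509.0+469.4)/2 × 0.5 = 244.6
  [1.5→7.5]: (469.4+177.6)/2 × 6 = 1941.0
  Sum = 2738.425 ng/mL·hr
IV tail: 177.6/0.162 = 1096.296; AUC_iv,0→∞ = 2738.425 + 1096.296 = 3834.721 ng/mL·hr
Trapezoidal AUC_0→7.5 (oral solution):
  [0→1.5]: (0.0+79.2)/2 × 1.5 = 59.4
  [1.5→2]: (79.2+90.4)/2 × 0.5 = 42.4
  [2→2.5]: (90.4+96.9)/2 × 0.5 = 46.825
  [2.5→3.5]: (96.9+100.6)/2 × 1 = 98.75
  [3.5→7.5]: (100.6+70.4)/2 × 4 = 342.0
  Sum = 589.375 ng/mL·hr
oral solution tail: 70.4/0.162 = 434.568; AUC_ev,0→∞ = 589.375 + 434.568 = 1023.943 ng/mL·hr
F = (AUC_ev/D_ev)/(AUC_iv/D_iv) = (1023.943/125)/(3834.721/50) = 8.191544/76.69442 = 0.1068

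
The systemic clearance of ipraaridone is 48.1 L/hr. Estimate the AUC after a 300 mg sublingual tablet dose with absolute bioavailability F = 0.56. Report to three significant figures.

AUC = 3.49 mg/L·hr

AUC_0→∞ = F × Dose / CL
        = 0.56 × 300 / 48.1 = 3.49272 mg/L·hr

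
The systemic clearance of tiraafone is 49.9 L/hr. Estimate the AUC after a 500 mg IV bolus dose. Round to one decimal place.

AUC = 10.0 mg/L·hr

AUC_0→∞ = Dose_iv / CL
        = 500 / 49.9 = 10.02 mg/L·hr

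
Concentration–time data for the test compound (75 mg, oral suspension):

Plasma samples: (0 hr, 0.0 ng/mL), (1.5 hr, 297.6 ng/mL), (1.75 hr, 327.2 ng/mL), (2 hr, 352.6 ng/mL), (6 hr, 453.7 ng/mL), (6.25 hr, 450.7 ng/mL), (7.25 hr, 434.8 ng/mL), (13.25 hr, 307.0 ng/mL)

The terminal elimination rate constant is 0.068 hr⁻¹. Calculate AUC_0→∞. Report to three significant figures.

AUC = 9290 ng/mL·hr

Trapezoidal AUC_0→13.25:
  [0→1.5]: (0.0+297.6)/2 × 1.5 = 223.2
  [1.5→1.75]: (297.6+327.2)/2 × 0.25 = 78.1
  [1.75→2]: (327.2+352.6)/2 × 0.25 = 84.975
  [2→6]: (352.6+453.7)/2 × 4 = 1612.6
  [6→6.25]: (453.7+450.7)/2 × 0.25 = 113.05
  [6.25→7.25]: (450.7+434.8)/2 × 1 = 442.75
  [7.25→13.25]: (434.8+307.0)/2 × 6 = 2225.4
  Sum = 4780.075 ng/mL·hr
Extrapolated tail: C_last / k_e = 307.0 / 0.068 = 4514.706
AUC_0→∞ = 4780.075 + 4514.706 = 9294.781 ng/mL·hr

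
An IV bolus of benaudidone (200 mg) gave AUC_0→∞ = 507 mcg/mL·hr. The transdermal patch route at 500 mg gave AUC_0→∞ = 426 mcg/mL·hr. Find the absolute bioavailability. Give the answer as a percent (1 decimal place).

F = (AUC_ev / D_ev) / (AUC_iv / D_iv)
  = (426/500) / (507/200)
  = 0.852 / 2.535 = 0.3361
  = 33.61%

F = 33.6%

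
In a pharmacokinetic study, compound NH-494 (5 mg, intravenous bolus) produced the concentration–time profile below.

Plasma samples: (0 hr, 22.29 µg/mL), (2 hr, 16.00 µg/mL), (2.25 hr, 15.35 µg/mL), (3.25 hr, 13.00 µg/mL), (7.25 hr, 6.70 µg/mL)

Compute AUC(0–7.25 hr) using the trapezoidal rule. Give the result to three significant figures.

AUC = 95.8 µg/mL·hr

Trapezoidal AUC_0→7.25:
  [0→2]: (22.29+16.00)/2 × 2 = 38.29
  [2→2.25]: (16.00+15.35)/2 × 0.25 = 3.91875
  [2.25→3.25]: (15.35+13.00)/2 × 1 = 14.175
  [3.25→7.25]: (13.00+6.70)/2 × 4 = 39.4
  Sum = 95.78375 µg/mL·hr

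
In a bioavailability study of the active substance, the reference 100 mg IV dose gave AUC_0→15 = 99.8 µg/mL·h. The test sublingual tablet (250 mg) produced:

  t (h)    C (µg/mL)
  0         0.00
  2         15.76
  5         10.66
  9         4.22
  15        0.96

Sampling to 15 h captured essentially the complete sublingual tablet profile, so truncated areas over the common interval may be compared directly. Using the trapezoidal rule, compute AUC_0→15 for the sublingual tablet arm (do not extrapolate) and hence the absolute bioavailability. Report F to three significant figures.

Trapezoidal AUC_0→15 (sublingual tablet):
  [0→2]: (0.00+15.76)/2 × 2 = 15.76
  [2→5]: (15.76+10.66)/2 × 3 = 39.63
  [5→9]: (10.66+4.22)/2 × 4 = 29.76
  [9→15]: (4.22+0.96)/2 × 6 = 15.54
  Sum = 100.69 µg/mL·h
F = (AUC_ev/D_ev)/(AUC_iv/D_iv) = (100.69/250)/(99.8/100) = 0.40276/0.998 = 0.4036

F = 0.404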